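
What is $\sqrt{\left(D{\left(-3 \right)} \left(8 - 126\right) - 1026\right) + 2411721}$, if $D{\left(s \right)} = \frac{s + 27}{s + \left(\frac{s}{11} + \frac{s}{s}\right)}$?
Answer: $\frac{\sqrt{60298527}}{5} \approx 1553.0$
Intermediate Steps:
$D{\left(s \right)} = \frac{27 + s}{1 + \frac{12 s}{11}}$ ($D{\left(s \right)} = \frac{27 + s}{s + \left(s \frac{1}{11} + 1\right)} = \frac{27 + s}{s + \left(\frac{s}{11} + 1\right)} = \frac{27 + s}{s + \left(1 + \frac{s}{11}\right)} = \frac{27 + s}{1 + \frac{12 s}{11}}$)
$\sqrt{\left(D{\left(-3 \right)} \left(8 - 126\right) - 1026\right) + 2411721} = \sqrt{\left(\frac{11 \left(27 - 3\right)}{11 + 12 \left(-3\right)} \left(8 - 126\right) - 1026\right) + 2411721} = \sqrt{\left(11 \frac{1}{11 - 36} \cdot 24 \left(8 - 126\right) - 1026\right) + 2411721} = \sqrt{\left(11 \frac{1}{-25} \cdot 24 \left(-118\right) - 1026\right) + 2411721} = \sqrt{\left(11 \left(- \frac{1}{25}\right) 24 \left(-118\right) - 1026\right) + 2411721} = \sqrt{\left(\left(- \frac{264}{25}\right) \left(-118\right) - 1026\right) + 2411721} = \sqrt{\left(\frac{31152}{25} - 1026\right) + 2411721} = \sqrt{\frac{5502}{25} + 2411721} = \sqrt{\frac{60298527}{25}} = \frac{\sqrt{60298527}}{5}$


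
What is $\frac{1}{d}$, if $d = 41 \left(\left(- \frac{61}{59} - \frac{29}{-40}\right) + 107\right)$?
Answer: $\frac{2360}{10323431} \approx 0.00022861$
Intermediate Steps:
$d = \frac{10323431}{2360}$ ($d = 41 \left(\left(\left(-61\right) \frac{1}{59} - - \frac{29}{40}\right) + 107\right) = 41 \left(\left(- \frac{61}{59} + \frac{29}{40}\right) + 107\right) = 41 \left(- \frac{729}{2360} + 107\right) = 41 \cdot \frac{251791}{2360} = \frac{10323431}{2360} \approx 4374.3$)
$\frac{1}{d} = \frac{1}{\frac{10323431}{2360}} = \frac{2360}{10323431}$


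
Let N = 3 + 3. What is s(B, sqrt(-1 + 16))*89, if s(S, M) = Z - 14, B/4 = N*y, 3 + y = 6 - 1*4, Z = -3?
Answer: -1513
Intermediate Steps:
N = 6
y = -1 (y = -3 + (6 - 1*4) = -3 + (6 - 4) = -3 + 2 = -1)
B = -24 (B = 4*(6*(-1)) = 4*(-6) = -24)
s(S, M) = -17 (s(S, M) = -3 - 14 = -17)
s(B, sqrt(-1 + 16))*89 = -17*89 = -1513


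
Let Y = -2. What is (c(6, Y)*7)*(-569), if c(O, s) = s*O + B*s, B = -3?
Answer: 23898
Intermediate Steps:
c(O, s) = -3*s + O*s (c(O, s) = s*O - 3*s = O*s - 3*s = -3*s + O*s)
(c(6, Y)*7)*(-569) = (-2*(-3 + 6)*7)*(-569) = (-2*3*7)*(-569) = -6*7*(-569) = -42*(-569) = 23898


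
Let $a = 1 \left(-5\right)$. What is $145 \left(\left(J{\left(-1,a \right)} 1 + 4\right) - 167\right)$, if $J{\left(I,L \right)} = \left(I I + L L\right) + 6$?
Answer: $-18995$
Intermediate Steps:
$a = -5$
$J{\left(I,L \right)} = 6 + I^{2} + L^{2}$ ($J{\left(I,L \right)} = \left(I^{2} + L^{2}\right) + 6 = 6 + I^{2} + L^{2}$)
$145 \left(\left(J{\left(-1,a \right)} 1 + 4\right) - 167\right) = 145 \left(\left(\left(6 + \left(-1\right)^{2} + \left(-5\right)^{2}\right) 1 + 4\right) - 167\right) = 145 \left(\left(\left(6 + 1 + 25\right) 1 + 4\right) - 167\right) = 145 \left(\left(32 \cdot 1 + 4\right) - 167\right) = 145 \left(\left(32 + 4\right) - 167\right) = 145 \left(36 - 167\right) = 145 \left(-131\right) = -18995$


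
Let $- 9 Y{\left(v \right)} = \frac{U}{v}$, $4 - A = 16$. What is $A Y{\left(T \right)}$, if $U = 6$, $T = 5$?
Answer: $\frac{8}{5} \approx 1.6$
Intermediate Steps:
$A = -12$ ($A = 4 - 16 = -12$)
$Y{\left(v \right)} = - \frac{2}{3 v}$ ($Y{\left(v \right)} = - \frac{6 \frac{1}{v}}{9} = - \frac{2}{3 v}$)
$A Y{\left(T \right)} = - 12 \left(- \frac{2}{3 \cdot 5}\right) = - 12 \left(\left(- \frac{2}{3}\right) \frac{1}{5}\right) = \left(-12\right) \left(- \frac{2}{15}\right) = \frac{8}{5}$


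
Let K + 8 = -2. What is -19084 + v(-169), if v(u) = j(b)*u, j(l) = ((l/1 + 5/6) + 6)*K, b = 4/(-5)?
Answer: -26663/3 ≈ -8887.7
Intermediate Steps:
K = -10 (K = -8 - 2 = -10)
b = -⅘ (b = 4*(-⅕) = -⅘ ≈ -0.80000)
j(l) = -205/3 - 10*l (j(l) = ((l/1 + 5/6) + 6)*(-10) = ((l*1 + 5*(⅙)) + 6)*(-10) = ((l + ⅚) + 6)*(-10) = ((⅚ + l) + 6)*(-10) = (41/6 + l)*(-10) = -205/3 - 10*l)
v(u) = -181*u/3 (v(u) = (-205/3 - 10*(-⅘))*u = (-205/3 + 8)*u = -181*u/3)
-19084 + v(-169) = -19084 - 181/3*(-169) = -19084 + 30589/3 = -26663/3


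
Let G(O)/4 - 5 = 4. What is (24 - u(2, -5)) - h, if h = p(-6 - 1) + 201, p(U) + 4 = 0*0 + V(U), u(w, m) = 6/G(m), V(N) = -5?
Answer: -1009/6 ≈ -168.17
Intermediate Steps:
G(O) = 36 (G(O) = 20 + 4*4 = 20 + 16 = 36)
u(w, m) = ⅙ (u(w, m) = 6/36 = 6*(1/36) = ⅙)
p(U) = -9 (p(U) = -4 + (0*0 - 5) = -4 + (0 - 5) = -4 - 5 = -9)
h = 192 (h = -9 + 201 = 192)
(24 - u(2, -5)) - h = (24 - 1*⅙) - 1*192 = (24 - ⅙) - 192 = 143/6 - 192 = -1009/6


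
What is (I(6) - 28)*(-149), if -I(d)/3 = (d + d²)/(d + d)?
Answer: 11473/2 ≈ 5736.5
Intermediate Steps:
I(d) = -3*(d + d²)/(2*d) (I(d) = -3*(d + d²)/(d + d) = -3*(d + d²)/(2*d))
(I(6) - 28)*(-149) = ((-3/2 - 3/2*6) - 28)*(-149) = ((-3/2 - 9) - 28)*(-149) = (-21/2 - 28)*(-149) = -77/2*(-149) = 11473/2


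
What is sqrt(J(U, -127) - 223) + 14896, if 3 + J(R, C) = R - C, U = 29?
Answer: 14896 + I*sqrt(70) ≈ 14896.0 + 8.3666*I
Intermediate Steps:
J(R, C) = -3 + R - C (J(R, C) = -3 + (R - C) = -3 + R - C)
sqrt(J(U, -127) - 223) + 14896 = sqrt((-3 + 29 - 1*(-127)) - 223) + 14896 = sqrt((-3 + 29 + 127) - 223) + 14896 = sqrt(153 - 223) + 14896 = sqrt(-70) + 14896 = I*sqrt(70) + 14896 = 14896 + I*sqrt(70)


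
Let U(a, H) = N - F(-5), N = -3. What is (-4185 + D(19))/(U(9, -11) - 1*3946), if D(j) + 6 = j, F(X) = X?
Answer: 1043/986 ≈ 1.0578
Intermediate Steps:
D(j) = -6 + j
U(a, H) = 2 (U(a, H) = -3 - 1*(-5) = -3 + 5 = 2)
(-4185 + D(19))/(U(9, -11) - 1*3946) = (-4185 + (-6 + 19))/(2 - 1*3946) = (-4185 + 13)/(2 - 3946) = -4172/(-3944) = -4172*(-1/3944) = 1043/986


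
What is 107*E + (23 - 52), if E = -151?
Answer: -16186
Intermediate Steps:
107*E + (23 - 52) = 107*(-151) + (23 - 52) = -16157 - 29 = -16186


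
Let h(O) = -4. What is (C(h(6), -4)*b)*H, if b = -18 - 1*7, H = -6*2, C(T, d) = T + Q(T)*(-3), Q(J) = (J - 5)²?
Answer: -74100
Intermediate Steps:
Q(J) = (-5 + J)²
C(T, d) = T - 3*(-5 + T)² (C(T, d) = T + (-5 + T)²*(-3) = T - 3*(-5 + T)²)
H = -12
b = -25 (b = -18 - 7 = -25)
(C(h(6), -4)*b)*H = ((-4 - 3*(-5 - 4)²)*(-25))*(-12) = ((-4 - 3*(-9)²)*(-25))*(-12) = ((-4 - 3*81)*(-25))*(-12) = ((-4 - 243)*(-25))*(-12) = -247*(-25)*(-12) = 6175*(-12) = -74100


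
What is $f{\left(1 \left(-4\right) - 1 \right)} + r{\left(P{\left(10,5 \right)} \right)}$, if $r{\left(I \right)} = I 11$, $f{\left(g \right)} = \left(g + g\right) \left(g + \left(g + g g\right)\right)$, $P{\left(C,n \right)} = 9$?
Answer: $-51$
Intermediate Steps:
$f{\left(g \right)} = 2 g \left(g^{2} + 2 g\right)$ ($f{\left(g \right)} = 2 g \left(g + \left(g + g^{2}\right)\right) = 2 g \left(g^{2} + 2 g\right)$)
$r{\left(I \right)} = 11 I$
$f{\left(1 \left(-4\right) - 1 \right)} + r{\left(P{\left(10,5 \right)} \right)} = 2 \left(1 \left(-4\right) - 1\right)^{2} \left(2 + \left(1 \left(-4\right) - 1\right)\right) + 11 \cdot 9 = 2 \left(-4 - 1\right)^{2} \left(2 - 5\right) + 99 = 2 \left(-5\right)^{2} \left(2 - 5\right) + 99 = 2 \cdot 25 \left(-3\right) + 99 = -150 + 99 = -51$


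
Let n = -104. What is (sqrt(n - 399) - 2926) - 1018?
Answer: -3944 + I*sqrt(503) ≈ -3944.0 + 22.428*I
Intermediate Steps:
(sqrt(n - 399) - 2926) - 1018 = (sqrt(-104 - 399) - 2926) - 1018 = (sqrt(-503) - 2926) - 1018 = (I*sqrt(503) - 2926) - 1018 = (-2926 + I*sqrt(503)) - 1018 = -3944 + I*sqrt(503)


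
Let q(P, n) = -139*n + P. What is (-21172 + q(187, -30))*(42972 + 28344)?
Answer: -1199178540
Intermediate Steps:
q(P, n) = P - 139*n
(-21172 + q(187, -30))*(42972 + 28344) = (-21172 + (187 - 139*(-30)))*(42972 + 28344) = (-21172 + (187 + 4170))*71316 = (-21172 + 4357)*71316 = -16815*71316 = -1199178540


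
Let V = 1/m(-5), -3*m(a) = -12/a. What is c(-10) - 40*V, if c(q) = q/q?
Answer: 51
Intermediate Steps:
m(a) = 4/a (m(a) = -(-4)/a = 4/a)
c(q) = 1
V = -5/4 (V = 1/(4/(-5)) = 1/(4*(-1/5)) = 1/(-4/5) = -5/4 ≈ -1.2500)
c(-10) - 40*V = 1 - 40*(-5/4) = 1 + 50 = 51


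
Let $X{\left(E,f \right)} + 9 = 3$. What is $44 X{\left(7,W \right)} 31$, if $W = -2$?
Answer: $-8184$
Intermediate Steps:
$X{\left(E,f \right)} = -6$ ($X{\left(E,f \right)} = -9 + 3 = -6$)
$44 X{\left(7,W \right)} 31 = 44 \left(-6\right) 31 = \left(-264\right) 31 = -8184$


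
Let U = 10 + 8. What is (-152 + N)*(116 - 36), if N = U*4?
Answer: -6400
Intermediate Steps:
U = 18
N = 72 (N = 18*4 = 72)
(-152 + N)*(116 - 36) = (-152 + 72)*(116 - 36) = -80*80 = -6400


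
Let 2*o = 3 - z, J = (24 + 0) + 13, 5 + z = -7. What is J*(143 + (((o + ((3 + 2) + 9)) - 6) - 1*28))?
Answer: 9657/2 ≈ 4828.5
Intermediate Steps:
z = -12 (z = -5 - 7 = -12)
J = 37 (J = 24 + 13 = 37)
o = 15/2 (o = (3 - 1*(-12))/2 = (3 + 12)/2 = (½)*15 = 15/2 ≈ 7.5000)
J*(143 + (((o + ((3 + 2) + 9)) - 6) - 1*28)) = 37*(143 + (((15/2 + ((3 + 2) + 9)) - 6) - 1*28)) = 37*(143 + (((15/2 + (5 + 9)) - 6) - 28)) = 37*(143 + (((15/2 + 14) - 6) - 28)) = 37*(143 + ((43/2 - 6) - 28)) = 37*(143 + (31/2 - 28)) = 37*(143 - 25/2) = 37*(261/2) = 9657/2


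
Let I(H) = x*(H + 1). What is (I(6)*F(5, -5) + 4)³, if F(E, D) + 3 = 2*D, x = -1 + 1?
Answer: 64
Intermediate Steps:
x = 0
F(E, D) = -3 + 2*D
I(H) = 0 (I(H) = 0*(H + 1) = 0*(1 + H) = 0)
(I(6)*F(5, -5) + 4)³ = (0*(-3 + 2*(-5)) + 4)³ = (0*(-3 - 10) + 4)³ = (0*(-13) + 4)³ = (0 + 4)³ = 4³ = 64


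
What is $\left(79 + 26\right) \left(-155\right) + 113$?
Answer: $-16162$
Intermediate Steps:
$\left(79 + 26\right) \left(-155\right) + 113 = 105 \left(-155\right) + 113 = -16275 + 113 = -16162$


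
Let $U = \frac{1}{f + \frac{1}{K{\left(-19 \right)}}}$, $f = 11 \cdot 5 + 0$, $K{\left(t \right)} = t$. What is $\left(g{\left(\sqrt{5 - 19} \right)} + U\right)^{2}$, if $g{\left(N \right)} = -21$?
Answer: $\frac{479829025}{1089936} \approx 440.24$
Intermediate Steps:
$f = 55$ ($f = 55 + 0 = 55$)
$U = \frac{19}{1044}$ ($U = \frac{1}{55 + \frac{1}{-19}} = \frac{1}{55 - \frac{1}{19}} = \frac{1}{\frac{1044}{19}} = \frac{19}{1044} \approx 0.018199$)
$\left(g{\left(\sqrt{5 - 19} \right)} + U\right)^{2} = \left(-21 + \frac{19}{1044}\right)^{2} = \left(- \frac{21905}{1044}\right)^{2} = \frac{479829025}{1089936}$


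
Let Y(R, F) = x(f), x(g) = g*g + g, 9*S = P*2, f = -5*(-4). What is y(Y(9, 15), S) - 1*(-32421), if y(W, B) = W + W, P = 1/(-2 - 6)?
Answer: 33261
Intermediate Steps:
P = -1/8 (P = 1/(-8) = -1/8 ≈ -0.12500)
f = 20
S = -1/36 (S = (-1/8*2)/9 = (1/9)*(-1/4) = -1/36 ≈ -0.027778)
x(g) = g + g**2 (x(g) = g**2 + g = g + g**2)
Y(R, F) = 420 (Y(R, F) = 20*(1 + 20) = 20*21 = 420)
y(W, B) = 2*W
y(Y(9, 15), S) - 1*(-32421) = 2*420 - 1*(-32421) = 840 + 32421 = 33261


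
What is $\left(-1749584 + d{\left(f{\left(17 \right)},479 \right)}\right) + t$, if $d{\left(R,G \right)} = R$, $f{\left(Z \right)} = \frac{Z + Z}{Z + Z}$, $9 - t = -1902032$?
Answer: $152458$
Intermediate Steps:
$t = 1902041$ ($t = 9 - -1902032 = 9 + 1902032 = 1902041$)
$f{\left(Z \right)} = 1$ ($f{\left(Z \right)} = \frac{2 Z}{2 Z} = 2 Z \frac{1}{2 Z} = 1$)
$\left(-1749584 + d{\left(f{\left(17 \right)},479 \right)}\right) + t = \left(-1749584 + 1\right) + 1902041 = -1749583 + 1902041 = 152458$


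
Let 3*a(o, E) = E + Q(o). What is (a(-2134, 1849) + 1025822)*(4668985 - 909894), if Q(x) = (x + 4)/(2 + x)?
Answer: 12339407376072805/3198 ≈ 3.8585e+12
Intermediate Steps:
Q(x) = (4 + x)/(2 + x)
a(o, E) = E/3 + (4 + o)/(3*(2 + o)) (a(o, E) = (E + (4 + o)/(2 + o))/3 = E/3 + (4 + o)/(3*(2 + o)))
(a(-2134, 1849) + 1025822)*(4668985 - 909894) = ((4 - 2134 + 1849*(2 - 2134))/(3*(2 - 2134)) + 1025822)*(4668985 - 909894) = ((⅓)*(4 - 2134 + 1849*(-2132))/(-2132) + 1025822)*3759091 = ((⅓)*(-1/2132)*(4 - 2134 - 3942068) + 1025822)*3759091 = ((⅓)*(-1/2132)*(-3944198) + 1025822)*3759091 = (1972099/3198 + 1025822)*3759091 = (3282550855/3198)*3759091 = 12339407376072805/3198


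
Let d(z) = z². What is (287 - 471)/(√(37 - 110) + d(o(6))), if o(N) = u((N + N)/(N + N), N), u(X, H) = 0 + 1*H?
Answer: -6624/1369 + 184*I*√73/1369 ≈ -4.8386 + 1.1484*I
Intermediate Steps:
u(X, H) = H (u(X, H) = 0 + H = H)
o(N) = N
(287 - 471)/(√(37 - 110) + d(o(6))) = (287 - 471)/(√(37 - 110) + 6²) = -184/(√(-73) + 36) = -184/(I*√73 + 36) = -184/(36 + I*√73)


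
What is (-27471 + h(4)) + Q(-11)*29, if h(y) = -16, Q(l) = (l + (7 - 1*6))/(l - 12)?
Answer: -631911/23 ≈ -27474.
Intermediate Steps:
Q(l) = (1 + l)/(-12 + l) (Q(l) = (l + (7 - 6))/(-12 + l) = (l + 1)/(-12 + l) = (1 + l)/(-12 + l))
(-27471 + h(4)) + Q(-11)*29 = (-27471 - 16) + ((1 - 11)/(-12 - 11))*29 = -27487 + (-10/(-23))*29 = -27487 - 1/23*(-10)*29 = -27487 + (10/23)*29 = -27487 + 290/23 = -631911/23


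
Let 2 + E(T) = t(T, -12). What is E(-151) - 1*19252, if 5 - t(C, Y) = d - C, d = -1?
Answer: -19399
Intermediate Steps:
t(C, Y) = 6 + C (t(C, Y) = 5 - (-1 - C) = 5 + (1 + C) = 6 + C)
E(T) = 4 + T (E(T) = -2 + (6 + T) = 4 + T)
E(-151) - 1*19252 = (4 - 151) - 1*19252 = -147 - 19252 = -19399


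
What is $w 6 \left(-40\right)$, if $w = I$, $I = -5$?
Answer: $1200$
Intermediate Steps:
$w = -5$
$w 6 \left(-40\right) = \left(-5\right) 6 \left(-40\right) = \left(-30\right) \left(-40\right) = 1200$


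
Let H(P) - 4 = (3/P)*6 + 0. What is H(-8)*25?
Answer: 175/4 ≈ 43.750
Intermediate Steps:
H(P) = 4 + 18/P (H(P) = 4 + ((3/P)*6 + 0) = 4 + (18/P + 0) = 4 + 18/P)
H(-8)*25 = (4 + 18/(-8))*25 = (4 + 18*(-⅛))*25 = (4 - 9/4)*25 = (7/4)*25 = 175/4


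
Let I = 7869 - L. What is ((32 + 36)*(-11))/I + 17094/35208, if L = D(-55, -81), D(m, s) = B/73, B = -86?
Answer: 1316399755/3371300964 ≈ 0.39047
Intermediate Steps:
D(m, s) = -86/73
L = -86/73 ≈ -1.1781
I = 574523/73 (I = 7869 - 1*(-86/73) = 7869 + 86/73 = 574523/73 ≈ 7870.2)
((32 + 36)*(-11))/I + 17094/35208 = ((32 + 36)*(-11))/(574523/73) + 17094/35208 = (68*(-11))*(73/574523) + 17094*(1/35208) = -748*73/574523 + 2849/5868 = -54604/574523 + 2849/5868 = 1316399755/3371300964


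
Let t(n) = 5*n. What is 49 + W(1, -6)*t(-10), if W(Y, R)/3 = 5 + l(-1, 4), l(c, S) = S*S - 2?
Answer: -2801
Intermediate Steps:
l(c, S) = -2 + S² (l(c, S) = S² - 2 = -2 + S²)
W(Y, R) = 57 (W(Y, R) = 3*(5 + (-2 + 4²)) = 3*(5 + (-2 + 16)) = 3*(5 + 14) = 3*19 = 57)
49 + W(1, -6)*t(-10) = 49 + 57*(5*(-10)) = 49 + 57*(-50) = 49 - 2850 = -2801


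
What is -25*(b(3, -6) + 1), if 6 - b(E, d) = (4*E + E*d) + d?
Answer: -475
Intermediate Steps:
b(E, d) = 6 - d - 4*E - E*d (b(E, d) = 6 - ((4*E + E*d) + d) = 6 - (d + 4*E + E*d) = 6 + (-d - 4*E - E*d) = 6 - d - 4*E - E*d)
-25*(b(3, -6) + 1) = -25*((6 - 1*(-6) - 4*3 - 1*3*(-6)) + 1) = -25*((6 + 6 - 12 + 18) + 1) = -25*(18 + 1) = -25*19 = -475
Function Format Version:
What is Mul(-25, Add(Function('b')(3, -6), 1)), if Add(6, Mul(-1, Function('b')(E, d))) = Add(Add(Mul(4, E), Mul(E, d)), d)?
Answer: -475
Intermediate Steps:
Function('b')(E, d) = Add(6, Mul(-1, d), Mul(-4, E), Mul(-1, E, d)) (Function('b')(E, d) = Add(6, Mul(-1, Add(Add(Mul(4, E), Mul(E, d)), d))) = Add(6, Mul(-1, Add(d, Mul(4, E), Mul(E, d)))) = Add(6, Add(Mul(-1, d), Mul(-4, E), Mul(-1, E, d))) = Add(6, Mul(-1, d), Mul(-4, E), Mul(-1, E, d)))
Mul(-25, Add(Function('b')(3, -6), 1)) = Mul(-25, Add(Add(6, Mul(-1, -6), Mul(-4, 3), Mul(-1, 3, -6)), 1)) = Mul(-25, Add(Add(6, 6, -12, 18), 1)) = Mul(-25, Add(18, 1)) = Mul(-25, 19) = -475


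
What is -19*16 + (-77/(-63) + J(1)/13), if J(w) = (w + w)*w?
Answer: -35407/117 ≈ -302.62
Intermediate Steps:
J(w) = 2*w**2 (J(w) = (2*w)*w = 2*w**2)
-19*16 + (-77/(-63) + J(1)/13) = -19*16 + (-77/(-63) + (2*1**2)/13) = -304 + (-77*(-1/63) + (2*1)*(1/13)) = -304 + (11/9 + 2*(1/13)) = -304 + (11/9 + 2/13) = -304 + 161/117 = -35407/117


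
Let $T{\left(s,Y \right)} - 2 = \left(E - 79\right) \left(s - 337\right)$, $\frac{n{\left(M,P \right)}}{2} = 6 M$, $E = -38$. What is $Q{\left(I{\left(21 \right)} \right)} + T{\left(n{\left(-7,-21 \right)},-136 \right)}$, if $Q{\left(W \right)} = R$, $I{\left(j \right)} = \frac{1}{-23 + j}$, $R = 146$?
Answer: $49405$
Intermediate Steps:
$n{\left(M,P \right)} = 12 M$ ($n{\left(M,P \right)} = 2 \cdot 6 M = 12 M$)
$T{\left(s,Y \right)} = 39431 - 117 s$ ($T{\left(s,Y \right)} = 2 + \left(-38 - 79\right) \left(s - 337\right) = 2 - 117 \left(-337 + s\right) = 2 - \left(-39429 + 117 s\right) = 39431 - 117 s$)
$Q{\left(W \right)} = 146$
$Q{\left(I{\left(21 \right)} \right)} + T{\left(n{\left(-7,-21 \right)},-136 \right)} = 146 + \left(39431 - 117 \cdot 12 \left(-7\right)\right) = 146 + \left(39431 - -9828\right) = 146 + \left(39431 + 9828\right) = 146 + 49259 = 49405$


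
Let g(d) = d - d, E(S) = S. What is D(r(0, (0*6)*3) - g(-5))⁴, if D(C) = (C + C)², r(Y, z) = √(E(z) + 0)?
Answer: 0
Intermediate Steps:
r(Y, z) = √z (r(Y, z) = √(z + 0) = √z)
g(d) = 0
D(C) = 4*C² (D(C) = (2*C)² = 4*C²)
D(r(0, (0*6)*3) - g(-5))⁴ = (4*(√((0*6)*3) - 1*0)²)⁴ = (4*(√(0*3) + 0)²)⁴ = (4*(√0 + 0)²)⁴ = (4*(0 + 0)²)⁴ = (4*0²)⁴ = (4*0)⁴ = 0⁴ = 0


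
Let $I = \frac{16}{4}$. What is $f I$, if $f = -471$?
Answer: $-1884$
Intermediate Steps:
$I = 4$ ($I = 16 \cdot \frac{1}{4} = 4$)
$f I = \left(-471\right) 4 = -1884$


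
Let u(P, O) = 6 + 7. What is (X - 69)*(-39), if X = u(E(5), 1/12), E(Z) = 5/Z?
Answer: 2184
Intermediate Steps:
u(P, O) = 13
X = 13
(X - 69)*(-39) = (13 - 69)*(-39) = -56*(-39) = 2184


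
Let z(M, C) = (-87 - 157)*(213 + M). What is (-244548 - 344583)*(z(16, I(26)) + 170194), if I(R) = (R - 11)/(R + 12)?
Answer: -67348277658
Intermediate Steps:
I(R) = (-11 + R)/(12 + R)
z(M, C) = -51972 - 244*M (z(M, C) = -244*(213 + M) = -51972 - 244*M)
(-244548 - 344583)*(z(16, I(26)) + 170194) = (-244548 - 344583)*((-51972 - 244*16) + 170194) = -589131*((-51972 - 3904) + 170194) = -589131*(-55876 + 170194) = -589131*114318 = -67348277658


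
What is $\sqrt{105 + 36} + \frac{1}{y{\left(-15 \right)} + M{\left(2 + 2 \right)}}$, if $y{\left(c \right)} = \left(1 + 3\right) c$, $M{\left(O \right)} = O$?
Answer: $- \frac{1}{56} + \sqrt{141} \approx 11.856$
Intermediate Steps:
$y{\left(c \right)} = 4 c$
$\sqrt{105 + 36} + \frac{1}{y{\left(-15 \right)} + M{\left(2 + 2 \right)}} = \sqrt{105 + 36} + \frac{1}{4 \left(-15\right) + \left(2 + 2\right)} = \sqrt{141} + \frac{1}{-60 + 4} = \sqrt{141} + \frac{1}{-56} = \sqrt{141} - \frac{1}{56} = - \frac{1}{56} + \sqrt{141}$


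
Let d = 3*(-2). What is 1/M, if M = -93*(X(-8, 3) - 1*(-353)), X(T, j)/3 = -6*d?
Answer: -1/42873 ≈ -2.3325e-5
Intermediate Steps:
d = -6
X(T, j) = 108 (X(T, j) = 3*(-6*(-6)) = 3*36 = 108)
M = -42873 (M = -93*(108 - 1*(-353)) = -93*(108 + 353) = -93*461 = -42873)
1/M = 1/(-42873) = -1/42873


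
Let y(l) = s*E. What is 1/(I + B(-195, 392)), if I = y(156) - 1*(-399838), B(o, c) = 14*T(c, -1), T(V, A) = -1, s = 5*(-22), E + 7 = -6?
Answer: 1/401254 ≈ 2.4922e-6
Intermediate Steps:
E = -13 (E = -7 - 6 = -13)
s = -110
B(o, c) = -14 (B(o, c) = 14*(-1) = -14)
y(l) = 1430 (y(l) = -110*(-13) = 1430)
I = 401268 (I = 1430 - 1*(-399838) = 1430 + 399838 = 401268)
1/(I + B(-195, 392)) = 1/(401268 - 14) = 1/401254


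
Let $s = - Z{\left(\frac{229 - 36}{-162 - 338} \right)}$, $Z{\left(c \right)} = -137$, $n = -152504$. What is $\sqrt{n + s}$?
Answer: $i \sqrt{152367} \approx 390.34 i$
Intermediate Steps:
$s = 137$ ($s = \left(-1\right) \left(-137\right) = 137$)
$\sqrt{n + s} = \sqrt{-152504 + 137} = \sqrt{-152367} = i \sqrt{152367}$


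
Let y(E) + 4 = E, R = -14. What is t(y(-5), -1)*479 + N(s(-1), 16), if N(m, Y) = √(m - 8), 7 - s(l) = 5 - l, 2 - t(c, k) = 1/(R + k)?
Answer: 14849/15 + I*√7 ≈ 989.93 + 2.6458*I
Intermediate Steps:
y(E) = -4 + E
t(c, k) = 2 - 1/(-14 + k)
s(l) = 2 + l (s(l) = 7 - (5 - l) = 7 + (-5 + l) = 2 + l)
N(m, Y) = √(-8 + m)
t(y(-5), -1)*479 + N(s(-1), 16) = ((-29 + 2*(-1))/(-14 - 1))*479 + √(-8 + (2 - 1)) = ((-29 - 2)/(-15))*479 + √(-8 + 1) = -1/15*(-31)*479 + √(-7) = (31/15)*479 + I*√7 = 14849/15 + I*√7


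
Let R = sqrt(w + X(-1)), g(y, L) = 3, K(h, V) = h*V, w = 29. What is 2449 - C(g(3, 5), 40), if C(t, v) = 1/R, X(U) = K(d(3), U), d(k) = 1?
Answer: 2449 - sqrt(7)/14 ≈ 2448.8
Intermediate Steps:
K(h, V) = V*h
X(U) = U (X(U) = U*1 = U)
R = 2*sqrt(7) (R = sqrt(29 - 1) = sqrt(28) = 2*sqrt(7) ≈ 5.2915)
C(t, v) = sqrt(7)/14 (C(t, v) = 1/(2*sqrt(7)) = sqrt(7)/14)
2449 - C(g(3, 5), 40) = 2449 - sqrt(7)/14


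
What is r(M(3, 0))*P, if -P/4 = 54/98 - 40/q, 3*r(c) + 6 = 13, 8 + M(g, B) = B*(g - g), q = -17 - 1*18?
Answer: -332/21 ≈ -15.810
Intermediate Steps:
q = -35 (q = -17 - 18 = -35)
M(g, B) = -8 (M(g, B) = -8 + B*(g - g) = -8 + B*0 = -8 + 0 = -8)
r(c) = 7/3 (r(c) = -2 + (1/3)*13 = -2 + 13/3 = 7/3)
P = -332/49 (P = -4*(54/98 - 40/(-35)) = -4*(54*(1/98) - 40*(-1/35)) = -4*(27/49 + 8/7) = -4*83/49 = -332/49 ≈ -6.7755)
r(M(3, 0))*P = (7/3)*(-332/49) = -332/21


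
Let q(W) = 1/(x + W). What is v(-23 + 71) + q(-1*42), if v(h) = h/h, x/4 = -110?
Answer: 481/482 ≈ 0.99792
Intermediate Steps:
x = -440 (x = 4*(-110) = -440)
v(h) = 1
q(W) = 1/(-440 + W)
v(-23 + 71) + q(-1*42) = 1 + 1/(-440 - 1*42) = 1 + 1/(-440 - 42) = 1 + 1/(-482) = 1 - 1/482 = 481/482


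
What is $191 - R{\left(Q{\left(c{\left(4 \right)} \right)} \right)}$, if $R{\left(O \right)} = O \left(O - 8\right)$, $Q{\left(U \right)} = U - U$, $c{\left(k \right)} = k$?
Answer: $191$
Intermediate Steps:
$Q{\left(U \right)} = 0$
$R{\left(O \right)} = O \left(-8 + O\right)$
$191 - R{\left(Q{\left(c{\left(4 \right)} \right)} \right)} = 191 - 0 \left(-8 + 0\right) = 191 - 0 \left(-8\right) = 191 - 0 = 191 + 0 = 191$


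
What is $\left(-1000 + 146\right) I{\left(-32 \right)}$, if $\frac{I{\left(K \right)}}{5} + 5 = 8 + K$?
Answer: $123830$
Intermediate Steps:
$I{\left(K \right)} = 15 + 5 K$ ($I{\left(K \right)} = -25 + 5 \left(8 + K\right) = -25 + \left(40 + 5 K\right) = 15 + 5 K$)
$\left(-1000 + 146\right) I{\left(-32 \right)} = \left(-1000 + 146\right) \left(15 + 5 \left(-32\right)\right) = - 854 \left(15 - 160\right) = \left(-854\right) \left(-145\right) = 123830$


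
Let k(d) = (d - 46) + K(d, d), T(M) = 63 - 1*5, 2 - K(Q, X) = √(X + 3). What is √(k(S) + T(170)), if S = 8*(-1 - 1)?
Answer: √(-2 - I*√13) ≈ 1.0303 - 1.7497*I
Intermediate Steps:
K(Q, X) = 2 - √(3 + X) (K(Q, X) = 2 - √(X + 3) = 2 - √(3 + X))
T(M) = 58 (T(M) = 63 - 5 = 58)
S = -16 (S = 8*(-2) = -16)
k(d) = -44 + d - √(3 + d) (k(d) = (d - 46) + (2 - √(3 + d)) = (-46 + d) + (2 - √(3 + d)) = -44 + d - √(3 + d))
√(k(S) + T(170)) = √((-44 - 16 - √(3 - 16)) + 58) = √((-44 - 16 - √(-13)) + 58) = √((-44 - 16 - I*√13) + 58) = √((-60 - I*√13) + 58) = √(-2 - I*√13)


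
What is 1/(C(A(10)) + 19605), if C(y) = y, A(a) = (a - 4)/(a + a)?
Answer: 10/196053 ≈ 5.1007e-5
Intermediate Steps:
A(a) = (-4 + a)/(2*a) (A(a) = (-4 + a)/((2*a)) = (-4 + a)*(1/(2*a)) = (-4 + a)/(2*a))
1/(C(A(10)) + 19605) = 1/((½)*(-4 + 10)/10 + 19605) = 1/((½)*(⅒)*6 + 19605) = 1/(3/10 + 19605) = 1/(196053/10) = 10/196053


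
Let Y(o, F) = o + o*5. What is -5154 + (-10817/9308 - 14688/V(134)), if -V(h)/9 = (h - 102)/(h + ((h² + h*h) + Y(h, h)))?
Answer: 17445005551/9308 ≈ 1.8742e+6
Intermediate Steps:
Y(o, F) = 6*o (Y(o, F) = o + 5*o = 6*o)
V(h) = -9*(-102 + h)/(2*h² + 7*h) (V(h) = -9*(h - 102)/(h + ((h² + h*h) + 6*h)) = -9*(-102 + h)/(h + ((h² + h²) + 6*h)) = -9*(-102 + h)/(h + (2*h² + 6*h)) = -9*(-102 + h)/(2*h² + 7*h))
-5154 + (-10817/9308 - 14688/V(134)) = -5154 + (-10817/9308 - 14688*134*(7 + 2*134)/(9*(102 - 1*134))) = -5154 + (-10817*1/9308 - 14688*134*(7 + 268)/(9*(102 - 134))) = -5154 + (-10817/9308 - 14688/(9*(1/134)*(-32)/275)) = -5154 + (-10817/9308 - 14688/(9*(1/134)*(1/275)*(-32))) = -5154 + (-10817/9308 - 14688/(-144/18425)) = -5154 + (-10817/9308 - 14688*(-18425/144)) = -5154 + (-10817/9308 + 1879350) = -5154 + 17492978983/9308 = 17445005551/9308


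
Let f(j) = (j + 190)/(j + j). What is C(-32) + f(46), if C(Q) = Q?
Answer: -677/23 ≈ -29.435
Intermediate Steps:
f(j) = (190 + j)/(2*j) (f(j) = (190 + j)/((2*j)) = (190 + j)*(1/(2*j)) = (190 + j)/(2*j))
C(-32) + f(46) = -32 + (½)*(190 + 46)/46 = -32 + (½)*(1/46)*236 = -32 + 59/23 = -677/23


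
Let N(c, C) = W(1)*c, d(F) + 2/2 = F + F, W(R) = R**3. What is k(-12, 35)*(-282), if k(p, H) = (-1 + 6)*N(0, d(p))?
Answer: 0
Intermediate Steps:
d(F) = -1 + 2*F (d(F) = -1 + (F + F) = -1 + 2*F)
N(c, C) = c (N(c, C) = 1**3*c = 1*c = c)
k(p, H) = 0 (k(p, H) = (-1 + 6)*0 = 5*0 = 0)
k(-12, 35)*(-282) = 0*(-282) = 0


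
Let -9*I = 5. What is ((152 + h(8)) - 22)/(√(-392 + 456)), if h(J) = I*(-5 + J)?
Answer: 385/24 ≈ 16.042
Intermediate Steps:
I = -5/9 (I = -⅑*5 = -5/9 ≈ -0.55556)
h(J) = 25/9 - 5*J/9 (h(J) = -5*(-5 + J)/9 = 25/9 - 5*J/9)
((152 + h(8)) - 22)/(√(-392 + 456)) = ((152 + (25/9 - 5/9*8)) - 22)/(√(-392 + 456)) = ((152 + (25/9 - 40/9)) - 22)/(√64) = ((152 - 5/3) - 22)/8 = (451/3 - 22)*(⅛) = (385/3)*(⅛) = 385/24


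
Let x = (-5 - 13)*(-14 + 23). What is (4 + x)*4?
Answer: -632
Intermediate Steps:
x = -162 (x = -18*9 = -162)
(4 + x)*4 = (4 - 162)*4 = -158*4 = -632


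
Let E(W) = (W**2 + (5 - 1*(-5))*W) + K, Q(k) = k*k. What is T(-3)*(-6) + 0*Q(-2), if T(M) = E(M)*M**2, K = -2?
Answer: 1242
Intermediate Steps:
Q(k) = k**2
E(W) = -2 + W**2 + 10*W (E(W) = (W**2 + (5 - 1*(-5))*W) - 2 = (W**2 + (5 + 5)*W) - 2 = (W**2 + 10*W) - 2 = -2 + W**2 + 10*W)
T(M) = M**2*(-2 + M**2 + 10*M) (T(M) = (-2 + M**2 + 10*M)*M**2 = M**2*(-2 + M**2 + 10*M))
T(-3)*(-6) + 0*Q(-2) = ((-3)**2*(-2 + (-3)**2 + 10*(-3)))*(-6) + 0*(-2)**2 = (9*(-2 + 9 - 30))*(-6) + 0*4 = (9*(-23))*(-6) + 0 = -207*(-6) + 0 = 1242 + 0 = 1242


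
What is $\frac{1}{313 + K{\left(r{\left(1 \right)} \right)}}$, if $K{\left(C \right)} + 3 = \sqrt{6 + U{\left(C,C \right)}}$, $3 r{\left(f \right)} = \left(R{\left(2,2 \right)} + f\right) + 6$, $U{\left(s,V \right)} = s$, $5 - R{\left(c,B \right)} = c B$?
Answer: $\frac{465}{144137} - \frac{\sqrt{78}}{288274} \approx 0.0031955$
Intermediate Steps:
$R{\left(c,B \right)} = 5 - B c$ ($R{\left(c,B \right)} = 5 - c B = 5 - B c$)
$r{\left(f \right)} = \frac{7}{3} + \frac{f}{3}$ ($r{\left(f \right)} = \frac{\left(\left(5 - 2 \cdot 2\right) + f\right) + 6}{3} = \frac{\left(\left(5 - 4\right) + f\right) + 6}{3} = \frac{\left(1 + f\right) + 6}{3} = \frac{7 + f}{3} = \frac{7}{3} + \frac{f}{3}$)
$K{\left(C \right)} = -3 + \sqrt{6 + C}$
$\frac{1}{313 + K{\left(r{\left(1 \right)} \right)}} = \frac{1}{313 - \left(3 - \sqrt{6 + \left(\frac{7}{3} + \frac{1}{3} \cdot 1\right)}\right)} = \frac{1}{313 - \left(3 - \sqrt{6 + \left(\frac{7}{3} + \frac{1}{3}\right)}\right)} = \frac{1}{313 - \left(3 - \sqrt{6 + \frac{8}{3}}\right)} = \frac{1}{313 - \left(3 - \sqrt{\frac{26}{3}}\right)} = \frac{1}{313 - \left(3 - \frac{\sqrt{78}}{3}\right)} = \frac{1}{310 + \frac{\sqrt{78}}{3}}$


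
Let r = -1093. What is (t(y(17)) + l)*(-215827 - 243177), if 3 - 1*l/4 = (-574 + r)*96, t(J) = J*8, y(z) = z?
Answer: -293889245104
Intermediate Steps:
t(J) = 8*J
l = 640140 (l = 12 - 4*(-574 - 1093)*96 = 12 - (-6668)*96 = 12 - 4*(-160032) = 12 + 640128 = 640140)
(t(y(17)) + l)*(-215827 - 243177) = (8*17 + 640140)*(-215827 - 243177) = (136 + 640140)*(-459004) = 640276*(-459004) = -293889245104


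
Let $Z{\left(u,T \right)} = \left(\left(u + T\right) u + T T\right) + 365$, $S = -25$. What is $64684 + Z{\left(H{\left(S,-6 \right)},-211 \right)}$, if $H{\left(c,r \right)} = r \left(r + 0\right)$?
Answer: $103270$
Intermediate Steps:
$H{\left(c,r \right)} = r^{2}$ ($H{\left(c,r \right)} = r r = r^{2}$)
$Z{\left(u,T \right)} = 365 + T^{2} + u \left(T + u\right)$ ($Z{\left(u,T \right)} = \left(\left(T + u\right) u + T^{2}\right) + 365 = \left(u \left(T + u\right) + T^{2}\right) + 365 = \left(T^{2} + u \left(T + u\right)\right) + 365 = 365 + T^{2} + u \left(T + u\right)$)
$64684 + Z{\left(H{\left(S,-6 \right)},-211 \right)} = 64684 + \left(365 + \left(-211\right)^{2} + \left(\left(-6\right)^{2}\right)^{2} - 211 \left(-6\right)^{2}\right) = 64684 + \left(365 + 44521 + 36^{2} - 7596\right) = 64684 + \left(365 + 44521 + 1296 - 7596\right) = 64684 + 38586 = 103270$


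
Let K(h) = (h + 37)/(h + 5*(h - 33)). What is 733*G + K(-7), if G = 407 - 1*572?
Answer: -8345215/69 ≈ -1.2095e+5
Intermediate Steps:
G = -165 (G = 407 - 572 = -165)
K(h) = (37 + h)/(-165 + 6*h) (K(h) = (37 + h)/(h + 5*(-33 + h)) = (37 + h)/(h + (-165 + 5*h)) = (37 + h)/(-165 + 6*h))
733*G + K(-7) = 733*(-165) + (37 - 7)/(3*(-55 + 2*(-7))) = -120945 + (⅓)*30/(-55 - 14) = -120945 + (⅓)*30/(-69) = -120945 + (⅓)*(-1/69)*30 = -120945 - 10/69 = -8345215/69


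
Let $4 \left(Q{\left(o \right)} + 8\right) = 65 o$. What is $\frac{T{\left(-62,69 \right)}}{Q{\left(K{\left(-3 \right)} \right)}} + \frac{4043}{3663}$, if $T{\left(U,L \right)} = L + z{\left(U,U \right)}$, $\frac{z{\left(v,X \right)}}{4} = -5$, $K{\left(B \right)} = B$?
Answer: $\frac{199813}{831501} \approx 0.2403$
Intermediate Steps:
$Q{\left(o \right)} = -8 + \frac{65 o}{4}$
$z{\left(v,X \right)} = -20$ ($z{\left(v,X \right)} = 4 \left(-5\right) = -20$)
$T{\left(U,L \right)} = -20 + L$ ($T{\left(U,L \right)} = L - 20 = -20 + L$)
$\frac{T{\left(-62,69 \right)}}{Q{\left(K{\left(-3 \right)} \right)}} + \frac{4043}{3663} = \frac{-20 + 69}{-8 + \frac{65}{4} \left(-3\right)} + \frac{4043}{3663} = \frac{49}{-8 - \frac{195}{4}} + 4043 \cdot \frac{1}{3663} = \frac{49}{- \frac{227}{4}} + \frac{4043}{3663} = 49 \left(- \frac{4}{227}\right) + \frac{4043}{3663} = - \frac{196}{227} + \frac{4043}{3663} = \frac{199813}{831501}$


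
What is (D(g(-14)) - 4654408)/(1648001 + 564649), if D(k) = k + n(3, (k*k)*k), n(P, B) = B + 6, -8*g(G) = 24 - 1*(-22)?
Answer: -297894263/141609600 ≈ -2.1036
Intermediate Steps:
g(G) = -23/4 (g(G) = -(24 - 1*(-22))/8 = -(24 + 22)/8 = -1/8*46 = -23/4)
n(P, B) = 6 + B
D(k) = 6 + k + k**3 (D(k) = k + (6 + (k*k)*k) = k + (6 + k**2*k) = k + (6 + k**3) = 6 + k + k**3)
(D(g(-14)) - 4654408)/(1648001 + 564649) = ((6 - 23/4 + (-23/4)**3) - 4654408)/(1648001 + 564649) = ((6 - 23/4 - 12167/64) - 4654408)/2212650 = (-12151/64 - 4654408)*(1/2212650) = -297894263/64*1/2212650 = -297894263/141609600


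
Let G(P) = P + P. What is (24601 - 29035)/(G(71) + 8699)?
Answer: -1478/2947 ≈ -0.50153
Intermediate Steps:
G(P) = 2*P
(24601 - 29035)/(G(71) + 8699) = (24601 - 29035)/(2*71 + 8699) = -4434/(142 + 8699) = -4434/8841 = -4434*1/8841 = -1478/2947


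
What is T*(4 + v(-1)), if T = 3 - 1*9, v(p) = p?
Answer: -18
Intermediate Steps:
T = -6 (T = 3 - 9 = -6)
T*(4 + v(-1)) = -6*(4 - 1) = -6*3 = -18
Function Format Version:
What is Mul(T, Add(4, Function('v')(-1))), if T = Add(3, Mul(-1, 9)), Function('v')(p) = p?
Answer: -18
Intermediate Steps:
T = -6 (T = Add(3, -9) = -6)
Mul(T, Add(4, Function('v')(-1))) = Mul(-6, Add(4, -1)) = Mul(-6, 3) = -18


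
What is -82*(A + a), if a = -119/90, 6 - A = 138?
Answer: 491959/45 ≈ 10932.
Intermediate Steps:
A = -132 (A = 6 - 1*138 = 6 - 138 = -132)
a = -119/90 (a = -119*1/90 = -119/90 ≈ -1.3222)
-82*(A + a) = -82*(-132 - 119/90) = -82*(-11999/90) = 491959/45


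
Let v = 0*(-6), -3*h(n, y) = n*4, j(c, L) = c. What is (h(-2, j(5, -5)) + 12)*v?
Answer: 0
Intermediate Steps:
h(n, y) = -4*n/3 (h(n, y) = -n*4/3 = -4*n/3)
v = 0
(h(-2, j(5, -5)) + 12)*v = (-4/3*(-2) + 12)*0 = (8/3 + 12)*0 = (44/3)*0 = 0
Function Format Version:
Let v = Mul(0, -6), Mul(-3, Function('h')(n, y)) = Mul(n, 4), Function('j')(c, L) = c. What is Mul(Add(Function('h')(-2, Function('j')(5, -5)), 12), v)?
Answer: 0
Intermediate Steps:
Function('h')(n, y) = Mul(Rational(-4, 3), n) (Function('h')(n, y) = Mul(Rational(-1, 3), Mul(n, 4)) = Mul(Rational(-1, 3), Mul(4, n)) = Mul(Rational(-4, 3), n))
v = 0
Mul(Add(Function('h')(-2, Function('j')(5, -5)), 12), v) = Mul(Add(Mul(Rational(-4, 3), -2), 12), 0) = Mul(Add(Rational(8, 3), 12), 0) = Mul(Rational(44, 3), 0) = 0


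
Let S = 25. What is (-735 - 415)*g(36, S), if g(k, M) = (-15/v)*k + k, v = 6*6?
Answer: -24150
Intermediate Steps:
v = 36
g(k, M) = 7*k/12 (g(k, M) = (-15/36)*k + k = (-15*1/36)*k + k = -5*k/12 + k = 7*k/12)
(-735 - 415)*g(36, S) = (-735 - 415)*((7/12)*36) = -1150*21 = -24150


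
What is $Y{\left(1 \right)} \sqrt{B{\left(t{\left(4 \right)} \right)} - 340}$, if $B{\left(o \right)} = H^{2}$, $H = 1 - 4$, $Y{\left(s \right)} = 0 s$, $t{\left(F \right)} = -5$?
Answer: $0$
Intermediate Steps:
$Y{\left(s \right)} = 0$
$H = -3$ ($H = 1 - 4 = -3$)
$B{\left(o \right)} = 9$ ($B{\left(o \right)} = \left(-3\right)^{2} = 9$)
$Y{\left(1 \right)} \sqrt{B{\left(t{\left(4 \right)} \right)} - 340} = 0 \sqrt{9 - 340} = 0 \sqrt{-331} = 0 i \sqrt{331} = 0$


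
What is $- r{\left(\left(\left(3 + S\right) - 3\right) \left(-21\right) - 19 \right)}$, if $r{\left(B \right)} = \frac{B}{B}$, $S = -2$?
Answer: $-1$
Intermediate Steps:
$r{\left(B \right)} = 1$
$- r{\left(\left(\left(3 + S\right) - 3\right) \left(-21\right) - 19 \right)} = \left(-1\right) 1 = -1$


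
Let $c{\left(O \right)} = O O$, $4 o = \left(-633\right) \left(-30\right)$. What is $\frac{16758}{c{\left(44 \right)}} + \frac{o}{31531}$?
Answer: $\frac{268793829}{30522008} \approx 8.8066$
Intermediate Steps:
$o = \frac{9495}{2}$ ($o = \frac{\left(-633\right) \left(-30\right)}{4} = \frac{1}{4} \cdot 18990 = \frac{9495}{2} \approx 4747.5$)
$c{\left(O \right)} = O^{2}$
$\frac{16758}{c{\left(44 \right)}} + \frac{o}{31531} = \frac{16758}{44^{2}} + \frac{9495}{2 \cdot 31531} = \frac{16758}{1936} + \frac{9495}{2} \cdot \frac{1}{31531} = 16758 \cdot \frac{1}{1936} + \frac{9495}{63062} = \frac{8379}{968} + \frac{9495}{63062} = \frac{268793829}{30522008}$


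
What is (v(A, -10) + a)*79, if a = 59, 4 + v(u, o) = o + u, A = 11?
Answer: 4424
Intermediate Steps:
v(u, o) = -4 + o + u (v(u, o) = -4 + (o + u) = -4 + o + u)
(v(A, -10) + a)*79 = ((-4 - 10 + 11) + 59)*79 = (-3 + 59)*79 = 56*79 = 4424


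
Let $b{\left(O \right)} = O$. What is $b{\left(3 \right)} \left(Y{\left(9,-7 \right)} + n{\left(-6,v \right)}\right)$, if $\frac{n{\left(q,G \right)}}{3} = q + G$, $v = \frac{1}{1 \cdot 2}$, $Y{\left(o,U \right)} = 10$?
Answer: $- \frac{39}{2} \approx -19.5$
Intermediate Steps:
$v = \frac{1}{2} \approx 0.5$
$n{\left(q,G \right)} = 3 G + 3 q$ ($n{\left(q,G \right)} = 3 \left(q + G\right) = 3 \left(G + q\right) = 3 G + 3 q$)
$b{\left(3 \right)} \left(Y{\left(9,-7 \right)} + n{\left(-6,v \right)}\right) = 3 \left(10 + \left(3 \cdot \frac{1}{2} + 3 \left(-6\right)\right)\right) = 3 \left(10 + \left(\frac{3}{2} - 18\right)\right) = 3 \left(10 - \frac{33}{2}\right) = 3 \left(- \frac{13}{2}\right) = - \frac{39}{2}$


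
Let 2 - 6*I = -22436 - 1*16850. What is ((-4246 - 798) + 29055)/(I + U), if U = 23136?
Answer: 24011/29684 ≈ 0.80889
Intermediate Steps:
I = 6548 (I = 1/3 - (-22436 - 1*16850)/6 = 1/3 - (-22436 - 16850)/6 = 1/3 - 1/6*(-39286) = 1/3 + 19643/3 = 6548)
((-4246 - 798) + 29055)/(I + U) = ((-4246 - 798) + 29055)/(6548 + 23136) = (-5044 + 29055)/29684 = 24011*(1/29684) = 24011/29684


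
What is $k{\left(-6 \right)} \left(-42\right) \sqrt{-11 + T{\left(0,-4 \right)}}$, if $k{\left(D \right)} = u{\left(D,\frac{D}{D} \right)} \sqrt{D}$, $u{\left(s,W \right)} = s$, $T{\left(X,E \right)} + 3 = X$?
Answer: $- 504 \sqrt{21} \approx -2309.6$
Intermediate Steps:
$T{\left(X,E \right)} = -3 + X$
$k{\left(D \right)} = D^{\frac{3}{2}}$ ($k{\left(D \right)} = D \sqrt{D} = D^{\frac{3}{2}}$)
$k{\left(-6 \right)} \left(-42\right) \sqrt{-11 + T{\left(0,-4 \right)}} = \left(-6\right)^{\frac{3}{2}} \left(-42\right) \sqrt{-11 + \left(-3 + 0\right)} = - 6 i \sqrt{6} \left(-42\right) \sqrt{-11 - 3} = 252 i \sqrt{6} \sqrt{-14} = 252 i \sqrt{6} i \sqrt{14} = - 504 \sqrt{21}$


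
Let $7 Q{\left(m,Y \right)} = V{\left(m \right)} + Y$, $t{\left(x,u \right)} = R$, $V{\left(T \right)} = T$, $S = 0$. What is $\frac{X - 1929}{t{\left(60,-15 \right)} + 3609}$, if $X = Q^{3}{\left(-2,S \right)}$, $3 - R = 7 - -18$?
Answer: $- \frac{661655}{1230341} \approx -0.53778$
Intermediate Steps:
$R = -22$ ($R = 3 - \left(7 - -18\right) = 3 - \left(7 + 18\right) = 3 - 25 = -22$)
$t{\left(x,u \right)} = -22$
$Q{\left(m,Y \right)} = \frac{Y}{7} + \frac{m}{7}$ ($Q{\left(m,Y \right)} = \frac{m + Y}{7} = \frac{Y + m}{7} = \frac{Y}{7} + \frac{m}{7}$)
$X = - \frac{8}{343}$ ($X = \left(\frac{1}{7} \cdot 0 + \frac{1}{7} \left(-2\right)\right)^{3} = \left(0 - \frac{2}{7}\right)^{3} = \left(- \frac{2}{7}\right)^{3} = - \frac{8}{343} \approx -0.023324$)
$\frac{X - 1929}{t{\left(60,-15 \right)} + 3609} = \frac{- \frac{8}{343} - 1929}{-22 + 3609} = - \frac{661655}{343 \cdot 3587} = \left(- \frac{661655}{343}\right) \frac{1}{3587} = - \frac{661655}{1230341}$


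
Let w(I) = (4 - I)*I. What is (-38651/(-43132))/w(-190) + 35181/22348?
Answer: 13982872866643/8882466920240 ≈ 1.5742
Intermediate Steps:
w(I) = I*(4 - I)
(-38651/(-43132))/w(-190) + 35181/22348 = (-38651/(-43132))/((-190*(4 - 1*(-190)))) + 35181/22348 = (-38651*(-1/43132))/((-190*(4 + 190))) + 35181*(1/22348) = 38651/(43132*((-190*194))) + 35181/22348 = (38651/43132)/(-36860) + 35181/22348 = (38651/43132)*(-1/36860) + 35181/22348 = -38651/1589845520 + 35181/22348 = 13982872866643/8882466920240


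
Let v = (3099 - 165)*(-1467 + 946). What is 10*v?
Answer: -15286140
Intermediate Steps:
v = -1528614 (v = 2934*(-521) = -1528614)
10*v = 10*(-1528614) = -15286140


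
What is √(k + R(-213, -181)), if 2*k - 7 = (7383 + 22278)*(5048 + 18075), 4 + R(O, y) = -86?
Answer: √342925565 ≈ 18518.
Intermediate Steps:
R(O, y) = -90 (R(O, y) = -4 - 86 = -90)
k = 342925655 (k = 7/2 + ((7383 + 22278)*(5048 + 18075))/2 = 7/2 + (29661*23123)/2 = 7/2 + (½)*685851303 = 7/2 + 685851303/2 = 342925655)
√(k + R(-213, -181)) = √(342925655 - 90) = √342925565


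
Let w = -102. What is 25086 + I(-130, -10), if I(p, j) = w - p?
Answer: 25114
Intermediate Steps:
I(p, j) = -102 - p
25086 + I(-130, -10) = 25086 + (-102 - 1*(-130)) = 25086 + (-102 + 130) = 25086 + 28 = 25114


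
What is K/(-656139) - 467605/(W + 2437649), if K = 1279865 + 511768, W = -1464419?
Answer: -136698990779/42571610598 ≈ -3.2110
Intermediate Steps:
K = 1791633
K/(-656139) - 467605/(W + 2437649) = 1791633/(-656139) - 467605/(-1464419 + 2437649) = 1791633*(-1/656139) - 467605/973230 = -597211/218713 - 467605*1/973230 = -597211/218713 - 93521/194646 = -136698990779/42571610598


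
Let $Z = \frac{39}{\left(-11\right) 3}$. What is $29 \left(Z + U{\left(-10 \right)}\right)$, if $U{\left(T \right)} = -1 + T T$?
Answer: $\frac{31204}{11} \approx 2836.7$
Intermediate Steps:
$U{\left(T \right)} = -1 + T^{2}$
$Z = - \frac{13}{11}$ ($Z = \frac{39}{-33} = 39 \left(- \frac{1}{33}\right) = - \frac{13}{11} \approx -1.1818$)
$29 \left(Z + U{\left(-10 \right)}\right) = 29 \left(- \frac{13}{11} - \left(1 - \left(-10\right)^{2}\right)\right) = 29 \left(- \frac{13}{11} + \left(-1 + 100\right)\right) = 29 \left(- \frac{13}{11} + 99\right) = 29 \cdot \frac{1076}{11} = \frac{31204}{11}$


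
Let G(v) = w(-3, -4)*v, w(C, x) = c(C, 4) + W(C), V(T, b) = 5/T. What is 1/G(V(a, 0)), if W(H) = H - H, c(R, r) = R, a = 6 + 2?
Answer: -8/15 ≈ -0.53333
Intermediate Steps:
a = 8
W(H) = 0
w(C, x) = C (w(C, x) = C + 0 = C)
G(v) = -3*v
1/G(V(a, 0)) = 1/(-15/8) = -8/15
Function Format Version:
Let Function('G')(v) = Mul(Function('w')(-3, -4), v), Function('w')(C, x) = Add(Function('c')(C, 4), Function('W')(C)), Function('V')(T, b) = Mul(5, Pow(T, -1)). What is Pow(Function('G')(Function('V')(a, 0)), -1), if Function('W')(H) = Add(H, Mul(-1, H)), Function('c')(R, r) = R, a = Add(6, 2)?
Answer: Rational(-8, 15) ≈ -0.53333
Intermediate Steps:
a = 8
Function('W')(H) = 0
Function('w')(C, x) = C (Function('w')(C, x) = Add(C, 0) = C)
Function('G')(v) = Mul(-3, v)
Pow(Function('G')(Function('V')(a, 0)), -1) = Pow(Mul(-3, Mul(5, Pow(8, -1))), -1) = Pow(Mul(-3, Mul(5, Rational(1, 8))), -1) = Pow(Mul(-3, Rational(5, 8)), -1) = Pow(Rational(-15, 8), -1) = Rational(-8, 15)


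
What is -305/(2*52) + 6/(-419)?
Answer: -128419/43576 ≈ -2.9470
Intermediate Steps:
-305/(2*52) + 6/(-419) = -305/104 + 6*(-1/419) = -305*1/104 - 6/419 = -305/104 - 6/419 = -128419/43576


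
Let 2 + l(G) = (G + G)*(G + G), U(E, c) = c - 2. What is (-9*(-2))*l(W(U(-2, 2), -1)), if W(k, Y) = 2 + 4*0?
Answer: 252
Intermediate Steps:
U(E, c) = -2 + c
W(k, Y) = 2 (W(k, Y) = 2 + 0 = 2)
l(G) = -2 + 4*G² (l(G) = -2 + (G + G)*(G + G) = -2 + (2*G)*(2*G) = -2 + 4*G²)
(-9*(-2))*l(W(U(-2, 2), -1)) = (-9*(-2))*(-2 + 4*2²) = 18*(-2 + 4*4) = 18*(-2 + 16) = 18*14 = 252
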